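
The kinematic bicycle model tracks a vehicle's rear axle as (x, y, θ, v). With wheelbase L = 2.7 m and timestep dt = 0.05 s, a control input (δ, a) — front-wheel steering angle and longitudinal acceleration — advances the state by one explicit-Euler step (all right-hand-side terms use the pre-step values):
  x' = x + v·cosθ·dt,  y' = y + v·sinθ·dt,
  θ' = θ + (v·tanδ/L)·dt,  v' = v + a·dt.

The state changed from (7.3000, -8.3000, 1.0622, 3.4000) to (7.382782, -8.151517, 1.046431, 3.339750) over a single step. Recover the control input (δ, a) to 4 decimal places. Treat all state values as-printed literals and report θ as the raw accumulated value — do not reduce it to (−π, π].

δ = -0.2454, a = -1.2050

a = (v'−v)/dt = (-0.060250)/0.05 = -1.2050
Δθ = θ'−θ = -0.015769;  (v·dt/L) = 3.4000·0.05/2.7 = 0.062963
tan δ = Δθ·L/(v·dt) = -0.250449  →  δ = -0.2454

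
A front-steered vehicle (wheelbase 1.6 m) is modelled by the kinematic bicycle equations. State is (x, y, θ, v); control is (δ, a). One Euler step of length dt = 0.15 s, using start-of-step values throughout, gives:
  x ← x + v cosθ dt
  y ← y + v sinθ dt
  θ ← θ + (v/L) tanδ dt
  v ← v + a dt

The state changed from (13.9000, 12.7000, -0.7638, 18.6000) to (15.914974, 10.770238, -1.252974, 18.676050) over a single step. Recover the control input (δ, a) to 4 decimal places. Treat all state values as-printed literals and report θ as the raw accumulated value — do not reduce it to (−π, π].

δ = -0.2735, a = 0.5070

a = (v'−v)/dt = (0.076050)/0.15 = 0.5070
Δθ = θ'−θ = -0.489174;  (v·dt/L) = 18.6000·0.15/1.6 = 1.743750
tan δ = Δθ·L/(v·dt) = -0.280530  →  δ = -0.2735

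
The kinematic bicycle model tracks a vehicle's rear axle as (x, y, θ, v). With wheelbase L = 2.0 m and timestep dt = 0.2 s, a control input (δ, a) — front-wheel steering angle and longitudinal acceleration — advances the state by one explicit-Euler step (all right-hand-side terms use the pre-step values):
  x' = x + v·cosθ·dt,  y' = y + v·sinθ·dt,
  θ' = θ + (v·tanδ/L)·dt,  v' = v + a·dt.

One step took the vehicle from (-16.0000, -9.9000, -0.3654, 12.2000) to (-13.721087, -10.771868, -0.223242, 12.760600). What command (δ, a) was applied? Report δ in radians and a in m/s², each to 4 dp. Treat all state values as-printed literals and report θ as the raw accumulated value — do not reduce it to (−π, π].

a = (v'−v)/dt = (0.560600)/0.2 = 2.8030
Δθ = θ'−θ = 0.142158;  (v·dt/L) = 12.2000·0.2/2.0 = 1.220000
tan δ = Δθ·L/(v·dt) = 0.116523  →  δ = 0.1160

δ = 0.1160, a = 2.8030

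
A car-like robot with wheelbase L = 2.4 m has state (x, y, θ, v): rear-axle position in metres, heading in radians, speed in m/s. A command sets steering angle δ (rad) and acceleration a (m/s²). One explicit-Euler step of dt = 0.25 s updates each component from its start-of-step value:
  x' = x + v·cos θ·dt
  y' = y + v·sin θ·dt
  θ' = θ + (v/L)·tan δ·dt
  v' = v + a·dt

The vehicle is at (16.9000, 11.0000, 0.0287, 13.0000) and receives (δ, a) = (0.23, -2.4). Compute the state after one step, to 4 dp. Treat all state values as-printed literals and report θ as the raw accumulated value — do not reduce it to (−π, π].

x' = 16.9000 + 13.0000·cos(0.0287)·0.25 = 20.1487
y' = 11.0000 + 13.0000·sin(0.0287)·0.25 = 11.0933
θ' = 0.0287 + (13.0000/2.4)·tan(0.23)·0.25 = 0.3458
v' = 13.0000 − 2.4000·0.25 = 12.4000

(20.1487, 11.0933, 0.3458, 12.4000)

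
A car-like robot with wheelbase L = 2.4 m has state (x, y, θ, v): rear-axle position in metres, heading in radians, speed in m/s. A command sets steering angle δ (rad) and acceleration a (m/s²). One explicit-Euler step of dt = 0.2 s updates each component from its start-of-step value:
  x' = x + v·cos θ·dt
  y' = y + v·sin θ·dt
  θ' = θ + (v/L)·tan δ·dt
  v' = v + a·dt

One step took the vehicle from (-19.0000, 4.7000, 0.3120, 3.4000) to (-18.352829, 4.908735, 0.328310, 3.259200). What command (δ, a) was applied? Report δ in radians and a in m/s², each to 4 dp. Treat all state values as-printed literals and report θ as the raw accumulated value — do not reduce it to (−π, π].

δ = 0.0575, a = -0.7040

a = (v'−v)/dt = (-0.140800)/0.2 = -0.7040
Δθ = θ'−θ = 0.016310;  (v·dt/L) = 3.4000·0.2/2.4 = 0.283333
tan δ = Δθ·L/(v·dt) = 0.057565  →  δ = 0.0575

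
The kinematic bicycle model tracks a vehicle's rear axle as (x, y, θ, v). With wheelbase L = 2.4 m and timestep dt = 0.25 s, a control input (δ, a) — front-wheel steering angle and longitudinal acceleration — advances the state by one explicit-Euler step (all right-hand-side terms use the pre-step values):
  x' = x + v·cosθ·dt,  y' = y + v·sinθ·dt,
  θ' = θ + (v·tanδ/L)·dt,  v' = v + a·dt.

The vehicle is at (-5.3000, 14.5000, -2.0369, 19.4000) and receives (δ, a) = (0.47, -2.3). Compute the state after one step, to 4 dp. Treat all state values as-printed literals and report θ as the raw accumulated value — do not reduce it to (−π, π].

(-7.4796, 10.1674, -1.0104, 18.8250)

x' = -5.3000 + 19.4000·cos(-2.0369)·0.25 = -7.4796
y' = 14.5000 + 19.4000·sin(-2.0369)·0.25 = 10.1674
θ' = -2.0369 + (19.4000/2.4)·tan(0.47)·0.25 = -1.0104
v' = 19.4000 − 2.3000·0.25 = 18.8250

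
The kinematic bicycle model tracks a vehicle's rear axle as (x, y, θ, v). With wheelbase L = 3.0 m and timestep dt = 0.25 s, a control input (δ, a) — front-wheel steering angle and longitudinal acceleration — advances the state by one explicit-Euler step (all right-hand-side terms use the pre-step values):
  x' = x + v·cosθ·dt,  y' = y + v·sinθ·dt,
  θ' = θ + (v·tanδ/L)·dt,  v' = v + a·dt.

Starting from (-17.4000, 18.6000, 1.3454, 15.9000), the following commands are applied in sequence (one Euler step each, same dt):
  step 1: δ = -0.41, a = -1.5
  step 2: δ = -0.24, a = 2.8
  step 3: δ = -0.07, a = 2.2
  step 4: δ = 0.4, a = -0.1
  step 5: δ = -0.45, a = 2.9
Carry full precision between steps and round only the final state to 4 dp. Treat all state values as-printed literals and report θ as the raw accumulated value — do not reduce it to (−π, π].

(-3.7102, 31.8239, 0.2749, 17.4750)

after step 1 (δ=-0.41, a=-1.5): (-16.511617, 22.474455, 0.769514, 15.525000)
after step 2 (δ=-0.24, a=2.8): (-13.723912, 25.174974, 0.452911, 16.225000)
after step 3 (δ=-0.07, a=2.2): (-10.076626, 26.949929, 0.358111, 16.775000)
after step 4 (δ=0.4, a=-0.1): (-6.148924, 28.419862, 0.949140, 16.750000)
after step 5 (δ=-0.45, a=2.9): (-3.710199, 31.823944, 0.274876, 17.475000)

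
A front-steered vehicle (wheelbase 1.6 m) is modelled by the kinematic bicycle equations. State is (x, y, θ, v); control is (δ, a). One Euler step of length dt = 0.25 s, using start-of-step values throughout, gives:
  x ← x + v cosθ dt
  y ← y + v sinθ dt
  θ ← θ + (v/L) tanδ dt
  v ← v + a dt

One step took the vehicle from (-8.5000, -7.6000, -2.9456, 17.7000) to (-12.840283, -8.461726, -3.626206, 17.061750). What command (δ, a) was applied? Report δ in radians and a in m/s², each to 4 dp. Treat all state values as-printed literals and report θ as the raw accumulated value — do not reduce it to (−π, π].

δ = -0.2413, a = -2.5530

a = (v'−v)/dt = (-0.638250)/0.25 = -2.5530
Δθ = θ'−θ = -0.680606;  (v·dt/L) = 17.7000·0.25/1.6 = 2.765625
tan δ = Δθ·L/(v·dt) = -0.246095  →  δ = -0.2413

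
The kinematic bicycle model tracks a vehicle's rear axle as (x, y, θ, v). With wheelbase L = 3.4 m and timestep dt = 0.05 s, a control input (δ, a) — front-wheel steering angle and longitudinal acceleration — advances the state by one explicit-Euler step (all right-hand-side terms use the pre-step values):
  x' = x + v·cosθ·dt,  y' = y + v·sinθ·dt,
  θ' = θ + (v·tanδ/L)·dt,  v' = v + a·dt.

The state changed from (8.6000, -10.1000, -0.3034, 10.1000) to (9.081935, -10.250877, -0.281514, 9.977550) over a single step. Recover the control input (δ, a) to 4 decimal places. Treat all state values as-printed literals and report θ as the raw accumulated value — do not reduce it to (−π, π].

a = (v'−v)/dt = (-0.122450)/0.05 = -2.4490
Δθ = θ'−θ = 0.021886;  (v·dt/L) = 10.1000·0.05/3.4 = 0.148529
tan δ = Δθ·L/(v·dt) = 0.147351  →  δ = 0.1463

δ = 0.1463, a = -2.4490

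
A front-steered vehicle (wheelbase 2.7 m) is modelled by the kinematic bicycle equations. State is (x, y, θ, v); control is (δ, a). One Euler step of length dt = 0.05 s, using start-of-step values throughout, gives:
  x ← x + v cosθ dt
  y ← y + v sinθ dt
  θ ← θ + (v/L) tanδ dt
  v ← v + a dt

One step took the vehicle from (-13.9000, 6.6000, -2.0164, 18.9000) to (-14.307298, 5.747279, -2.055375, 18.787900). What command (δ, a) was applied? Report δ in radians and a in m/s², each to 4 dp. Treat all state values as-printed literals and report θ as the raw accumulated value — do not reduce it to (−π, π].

δ = -0.1109, a = -2.2420

a = (v'−v)/dt = (-0.112100)/0.05 = -2.2420
Δθ = θ'−θ = -0.038975;  (v·dt/L) = 18.9000·0.05/2.7 = 0.350000
tan δ = Δθ·L/(v·dt) = -0.111357  →  δ = -0.1109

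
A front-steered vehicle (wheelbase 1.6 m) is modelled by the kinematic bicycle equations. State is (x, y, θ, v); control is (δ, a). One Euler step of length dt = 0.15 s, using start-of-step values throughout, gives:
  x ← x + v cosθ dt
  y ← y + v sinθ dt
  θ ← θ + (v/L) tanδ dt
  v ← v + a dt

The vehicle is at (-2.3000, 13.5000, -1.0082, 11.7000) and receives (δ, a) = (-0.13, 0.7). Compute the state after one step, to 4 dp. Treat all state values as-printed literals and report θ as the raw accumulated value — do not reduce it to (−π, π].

(-1.3639, 12.0155, -1.1516, 11.8050)

x' = -2.3000 + 11.7000·cos(-1.0082)·0.15 = -1.3639
y' = 13.5000 + 11.7000·sin(-1.0082)·0.15 = 12.0155
θ' = -1.0082 + (11.7000/1.6)·tan(-0.13)·0.15 = -1.1516
v' = 11.7000 + 0.7000·0.15 = 11.8050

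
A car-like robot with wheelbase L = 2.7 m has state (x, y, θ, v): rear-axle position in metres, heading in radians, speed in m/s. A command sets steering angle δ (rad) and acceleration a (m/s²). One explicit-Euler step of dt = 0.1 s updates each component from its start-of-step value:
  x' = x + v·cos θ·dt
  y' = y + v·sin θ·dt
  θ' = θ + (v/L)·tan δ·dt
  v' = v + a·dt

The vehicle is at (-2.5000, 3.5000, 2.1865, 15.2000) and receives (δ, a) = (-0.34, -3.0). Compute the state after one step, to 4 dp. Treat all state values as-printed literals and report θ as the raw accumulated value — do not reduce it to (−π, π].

(-3.3779, 4.7409, 1.9874, 14.9000)

x' = -2.5000 + 15.2000·cos(2.1865)·0.1 = -3.3779
y' = 3.5000 + 15.2000·sin(2.1865)·0.1 = 4.7409
θ' = 2.1865 + (15.2000/2.7)·tan(-0.34)·0.1 = 1.9874
v' = 15.2000 − 3.0000·0.1 = 14.9000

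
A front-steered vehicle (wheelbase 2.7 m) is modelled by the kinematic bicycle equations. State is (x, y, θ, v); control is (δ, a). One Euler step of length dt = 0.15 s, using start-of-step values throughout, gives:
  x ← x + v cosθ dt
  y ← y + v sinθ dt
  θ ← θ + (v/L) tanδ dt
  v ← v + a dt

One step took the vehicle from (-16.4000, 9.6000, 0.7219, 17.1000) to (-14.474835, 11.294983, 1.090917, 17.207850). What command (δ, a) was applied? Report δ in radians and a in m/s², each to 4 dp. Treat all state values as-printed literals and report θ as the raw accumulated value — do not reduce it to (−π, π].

a = (v'−v)/dt = (0.107850)/0.15 = 0.7190
Δθ = θ'−θ = 0.369017;  (v·dt/L) = 17.1000·0.15/2.7 = 0.950000
tan δ = Δθ·L/(v·dt) = 0.388439  →  δ = 0.3705

δ = 0.3705, a = 0.7190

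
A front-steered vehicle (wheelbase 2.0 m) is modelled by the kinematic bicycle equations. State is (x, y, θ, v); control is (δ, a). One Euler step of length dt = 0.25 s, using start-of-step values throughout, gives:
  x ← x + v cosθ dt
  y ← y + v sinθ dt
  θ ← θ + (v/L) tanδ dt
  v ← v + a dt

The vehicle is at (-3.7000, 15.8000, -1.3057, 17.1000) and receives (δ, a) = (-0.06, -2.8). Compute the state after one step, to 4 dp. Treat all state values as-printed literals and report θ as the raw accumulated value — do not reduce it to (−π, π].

(-2.5799, 11.6743, -1.4341, 16.4000)

x' = -3.7000 + 17.1000·cos(-1.3057)·0.25 = -2.5799
y' = 15.8000 + 17.1000·sin(-1.3057)·0.25 = 11.6743
θ' = -1.3057 + (17.1000/2.0)·tan(-0.06)·0.25 = -1.4341
v' = 17.1000 − 2.8000·0.25 = 16.4000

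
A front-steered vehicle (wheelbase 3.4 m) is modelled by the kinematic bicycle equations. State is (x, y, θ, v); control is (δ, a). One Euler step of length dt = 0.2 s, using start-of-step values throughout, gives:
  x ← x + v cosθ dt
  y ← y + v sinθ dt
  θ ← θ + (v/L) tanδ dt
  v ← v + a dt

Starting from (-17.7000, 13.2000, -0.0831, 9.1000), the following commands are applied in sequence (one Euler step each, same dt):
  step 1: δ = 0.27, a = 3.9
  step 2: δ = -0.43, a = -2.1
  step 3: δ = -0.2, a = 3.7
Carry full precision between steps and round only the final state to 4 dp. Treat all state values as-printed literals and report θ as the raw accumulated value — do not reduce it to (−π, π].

after step 1 (δ=0.27, a=3.9): (-15.886280, 13.048932, 0.065047, 9.880000)
after step 2 (δ=-0.43, a=-2.1): (-13.914459, 13.177374, -0.201493, 9.460000)
after step 3 (δ=-0.2, a=3.7): (-12.060737, 12.798724, -0.314295, 10.200000)

(-12.0607, 12.7987, -0.3143, 10.2000)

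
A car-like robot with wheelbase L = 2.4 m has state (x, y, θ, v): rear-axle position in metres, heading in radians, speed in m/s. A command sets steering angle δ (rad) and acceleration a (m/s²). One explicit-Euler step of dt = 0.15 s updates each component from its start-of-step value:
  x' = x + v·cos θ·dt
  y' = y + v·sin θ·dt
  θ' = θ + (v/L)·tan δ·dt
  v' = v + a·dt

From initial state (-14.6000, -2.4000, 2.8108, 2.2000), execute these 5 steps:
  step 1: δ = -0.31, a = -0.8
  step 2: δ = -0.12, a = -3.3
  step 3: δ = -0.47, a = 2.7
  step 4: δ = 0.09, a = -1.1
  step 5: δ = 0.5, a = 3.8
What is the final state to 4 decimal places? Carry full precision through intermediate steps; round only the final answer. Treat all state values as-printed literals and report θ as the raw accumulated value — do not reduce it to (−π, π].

after step 1 (δ=-0.31, a=-0.8): (-14.912109, -2.292818, 2.766755, 2.080000)
after step 2 (δ=-0.12, a=-3.3): (-15.202446, -2.178588, 2.751080, 1.585000)
after step 3 (δ=-0.47, a=2.7): (-15.422297, -2.088086, 2.700759, 1.990000)
after step 4 (δ=0.09, a=-1.1): (-15.692259, -1.960718, 2.711983, 1.825000)
after step 5 (δ=0.5, a=3.8): (-15.941133, -1.846697, 2.774296, 2.395000)

(-15.9411, -1.8467, 2.7743, 2.3950)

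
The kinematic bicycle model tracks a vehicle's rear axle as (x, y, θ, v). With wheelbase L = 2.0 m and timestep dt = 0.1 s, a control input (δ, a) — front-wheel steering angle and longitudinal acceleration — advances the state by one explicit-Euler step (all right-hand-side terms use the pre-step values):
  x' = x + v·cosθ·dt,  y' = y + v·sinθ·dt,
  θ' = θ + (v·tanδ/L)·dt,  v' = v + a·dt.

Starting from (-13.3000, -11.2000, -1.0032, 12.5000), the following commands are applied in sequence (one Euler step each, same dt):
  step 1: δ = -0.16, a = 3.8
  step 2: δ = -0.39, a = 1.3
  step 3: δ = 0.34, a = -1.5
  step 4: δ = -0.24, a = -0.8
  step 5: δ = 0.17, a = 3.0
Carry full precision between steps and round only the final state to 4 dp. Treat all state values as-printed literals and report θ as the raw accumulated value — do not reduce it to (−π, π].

after step 1 (δ=-0.16, a=3.8): (-12.627991, -12.253995, -1.104062, 12.880000)
after step 2 (δ=-0.39, a=1.3): (-12.048427, -13.404233, -1.368782, 13.010000)
after step 3 (δ=0.34, a=-1.5): (-11.787390, -14.678777, -1.138676, 12.860000)
after step 4 (δ=-0.24, a=-0.8): (-11.248817, -15.846567, -1.296029, 12.780000)
after step 5 (δ=0.17, a=3.0): (-10.902065, -17.076627, -1.186340, 13.080000)

(-10.9021, -17.0766, -1.1863, 13.0800)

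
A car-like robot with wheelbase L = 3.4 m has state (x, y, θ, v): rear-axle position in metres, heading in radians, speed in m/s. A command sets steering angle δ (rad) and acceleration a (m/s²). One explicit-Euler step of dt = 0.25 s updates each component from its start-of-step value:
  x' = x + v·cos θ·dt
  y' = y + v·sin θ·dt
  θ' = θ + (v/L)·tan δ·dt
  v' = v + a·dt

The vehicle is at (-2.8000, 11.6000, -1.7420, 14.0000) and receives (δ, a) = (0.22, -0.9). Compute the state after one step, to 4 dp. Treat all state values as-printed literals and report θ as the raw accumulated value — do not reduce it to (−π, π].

(-3.3963, 8.1512, -1.5118, 13.7750)

x' = -2.8000 + 14.0000·cos(-1.7420)·0.25 = -3.3963
y' = 11.6000 + 14.0000·sin(-1.7420)·0.25 = 8.1512
θ' = -1.7420 + (14.0000/3.4)·tan(0.22)·0.25 = -1.5118
v' = 14.0000 − 0.9000·0.25 = 13.7750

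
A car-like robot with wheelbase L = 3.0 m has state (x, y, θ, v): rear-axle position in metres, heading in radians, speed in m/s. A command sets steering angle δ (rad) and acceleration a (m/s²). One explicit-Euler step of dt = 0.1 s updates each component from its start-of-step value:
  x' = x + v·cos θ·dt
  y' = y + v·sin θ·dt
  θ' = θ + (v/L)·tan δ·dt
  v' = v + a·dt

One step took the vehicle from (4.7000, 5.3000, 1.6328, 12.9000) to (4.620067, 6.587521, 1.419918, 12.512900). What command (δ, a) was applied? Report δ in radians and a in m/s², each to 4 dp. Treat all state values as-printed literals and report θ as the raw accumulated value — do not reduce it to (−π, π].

a = (v'−v)/dt = (-0.387100)/0.1 = -3.8710
Δθ = θ'−θ = -0.212882;  (v·dt/L) = 12.9000·0.1/3.0 = 0.430000
tan δ = Δθ·L/(v·dt) = -0.495074  →  δ = -0.4597

δ = -0.4597, a = -3.8710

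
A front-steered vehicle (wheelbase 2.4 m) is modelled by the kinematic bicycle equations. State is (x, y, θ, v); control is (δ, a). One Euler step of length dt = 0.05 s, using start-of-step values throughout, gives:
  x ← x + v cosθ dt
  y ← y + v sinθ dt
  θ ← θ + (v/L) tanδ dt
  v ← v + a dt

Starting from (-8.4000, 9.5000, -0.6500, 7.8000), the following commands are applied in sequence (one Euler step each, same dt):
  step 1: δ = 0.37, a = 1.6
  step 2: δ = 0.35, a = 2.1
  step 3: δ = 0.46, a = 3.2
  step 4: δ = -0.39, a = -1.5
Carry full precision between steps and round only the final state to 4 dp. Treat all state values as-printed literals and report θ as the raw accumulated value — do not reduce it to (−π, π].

(-7.0488, 8.6698, -0.5144, 8.0700)

after step 1 (δ=0.37, a=1.6): (-8.089527, 9.263977, -0.586972, 7.880000)
after step 2 (δ=0.35, a=2.1): (-7.761474, 9.045763, -0.527047, 7.985000)
after step 3 (δ=0.46, a=3.2): (-7.416404, 8.844947, -0.444627, 8.145000)
after step 4 (δ=-0.39, a=-1.5): (-7.048751, 8.669781, -0.514378, 8.070000)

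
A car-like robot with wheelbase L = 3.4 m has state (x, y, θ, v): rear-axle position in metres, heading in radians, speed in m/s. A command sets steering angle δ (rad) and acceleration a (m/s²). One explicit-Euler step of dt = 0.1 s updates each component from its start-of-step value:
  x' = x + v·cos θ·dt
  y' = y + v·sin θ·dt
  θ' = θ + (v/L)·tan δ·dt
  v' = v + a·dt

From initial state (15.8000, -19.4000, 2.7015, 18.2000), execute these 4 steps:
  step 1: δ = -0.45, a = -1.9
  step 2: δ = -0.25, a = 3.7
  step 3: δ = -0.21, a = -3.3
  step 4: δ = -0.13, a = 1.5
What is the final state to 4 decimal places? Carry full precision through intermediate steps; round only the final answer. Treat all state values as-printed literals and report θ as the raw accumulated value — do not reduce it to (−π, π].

(10.4881, -14.6377, 2.1230, 18.2000)

after step 1 (δ=-0.45, a=-1.9): (14.153424, -18.624638, 2.442923, 18.010000)
after step 2 (δ=-0.25, a=3.7): (12.774400, -17.466236, 2.307667, 18.380000)
after step 3 (δ=-0.21, a=-3.3): (11.539312, -16.105059, 2.192445, 18.050000)
after step 4 (δ=-0.13, a=1.5): (10.488123, -14.637740, 2.123039, 18.200000)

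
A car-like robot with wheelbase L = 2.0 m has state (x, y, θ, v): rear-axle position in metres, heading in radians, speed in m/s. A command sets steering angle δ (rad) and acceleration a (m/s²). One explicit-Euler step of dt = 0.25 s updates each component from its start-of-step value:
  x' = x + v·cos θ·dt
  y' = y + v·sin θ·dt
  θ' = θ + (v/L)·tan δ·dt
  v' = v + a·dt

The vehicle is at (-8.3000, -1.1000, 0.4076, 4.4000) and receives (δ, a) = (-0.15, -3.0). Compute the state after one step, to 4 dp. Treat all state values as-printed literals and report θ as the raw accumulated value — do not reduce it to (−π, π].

x' = -8.3000 + 4.4000·cos(0.4076)·0.25 = -7.2901
y' = -1.1000 + 4.4000·sin(0.4076)·0.25 = -0.6640
θ' = 0.4076 + (4.4000/2.0)·tan(-0.15)·0.25 = 0.3245
v' = 4.4000 − 3.0000·0.25 = 3.6500

(-7.2901, -0.6640, 0.3245, 3.6500)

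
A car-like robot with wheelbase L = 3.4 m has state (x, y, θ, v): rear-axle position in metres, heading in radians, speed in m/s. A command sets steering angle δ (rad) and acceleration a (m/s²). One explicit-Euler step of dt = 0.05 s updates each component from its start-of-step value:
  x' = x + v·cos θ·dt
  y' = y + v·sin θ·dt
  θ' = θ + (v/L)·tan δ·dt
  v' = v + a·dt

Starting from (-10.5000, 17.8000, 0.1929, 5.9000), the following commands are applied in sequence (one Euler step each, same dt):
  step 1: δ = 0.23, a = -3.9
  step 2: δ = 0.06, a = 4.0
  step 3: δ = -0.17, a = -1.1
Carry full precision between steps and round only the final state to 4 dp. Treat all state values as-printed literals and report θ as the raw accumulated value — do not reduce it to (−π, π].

after step 1 (δ=0.23, a=-3.9): (-10.210472, 17.856553, 0.213215, 5.705000)
after step 2 (δ=0.06, a=4.0): (-9.931681, 17.916913, 0.218255, 5.905000)
after step 3 (δ=-0.17, a=-1.1): (-9.643435, 17.980843, 0.203349, 5.850000)

(-9.6434, 17.9808, 0.2033, 5.8500)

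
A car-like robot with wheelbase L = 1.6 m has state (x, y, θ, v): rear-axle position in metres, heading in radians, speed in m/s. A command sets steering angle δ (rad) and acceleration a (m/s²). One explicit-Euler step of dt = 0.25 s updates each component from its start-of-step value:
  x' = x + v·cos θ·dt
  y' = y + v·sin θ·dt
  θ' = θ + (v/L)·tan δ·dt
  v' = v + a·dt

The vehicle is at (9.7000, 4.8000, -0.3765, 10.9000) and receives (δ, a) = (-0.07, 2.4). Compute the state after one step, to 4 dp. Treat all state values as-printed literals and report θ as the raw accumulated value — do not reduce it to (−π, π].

(12.2341, 3.7981, -0.4959, 11.5000)

x' = 9.7000 + 10.9000·cos(-0.3765)·0.25 = 12.2341
y' = 4.8000 + 10.9000·sin(-0.3765)·0.25 = 3.7981
θ' = -0.3765 + (10.9000/1.6)·tan(-0.07)·0.25 = -0.4959
v' = 10.9000 + 2.4000·0.25 = 11.5000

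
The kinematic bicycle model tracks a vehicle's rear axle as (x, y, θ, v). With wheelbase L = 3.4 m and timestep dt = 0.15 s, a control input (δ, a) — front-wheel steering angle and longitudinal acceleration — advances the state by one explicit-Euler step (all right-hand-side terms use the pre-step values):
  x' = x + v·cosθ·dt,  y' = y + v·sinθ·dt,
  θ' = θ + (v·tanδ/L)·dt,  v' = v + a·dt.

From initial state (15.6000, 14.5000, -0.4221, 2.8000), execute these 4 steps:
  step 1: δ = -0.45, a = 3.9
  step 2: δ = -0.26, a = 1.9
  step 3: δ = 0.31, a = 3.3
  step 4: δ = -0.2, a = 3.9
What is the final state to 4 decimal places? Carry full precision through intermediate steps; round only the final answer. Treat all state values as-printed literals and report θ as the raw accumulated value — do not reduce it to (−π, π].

(17.4675, 13.5357, -0.5069, 4.7500)

after step 1 (δ=-0.45, a=3.9): (15.983137, 14.327936, -0.481772, 3.385000)
after step 2 (δ=-0.26, a=1.9): (16.433092, 14.092670, -0.521499, 3.670000)
after step 3 (δ=0.31, a=3.3): (16.910416, 13.818422, -0.469634, 4.165000)
after step 4 (δ=-0.2, a=3.9): (17.467527, 13.535685, -0.506882, 4.750000)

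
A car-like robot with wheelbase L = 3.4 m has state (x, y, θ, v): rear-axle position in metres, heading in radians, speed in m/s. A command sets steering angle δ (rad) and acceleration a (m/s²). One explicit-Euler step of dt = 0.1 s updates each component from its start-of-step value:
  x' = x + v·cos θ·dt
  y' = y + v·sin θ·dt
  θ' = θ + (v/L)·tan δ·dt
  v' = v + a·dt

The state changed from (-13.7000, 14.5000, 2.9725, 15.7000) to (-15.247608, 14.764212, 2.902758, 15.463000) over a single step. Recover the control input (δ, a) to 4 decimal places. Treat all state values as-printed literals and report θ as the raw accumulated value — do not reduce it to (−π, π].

a = (v'−v)/dt = (-0.237000)/0.1 = -2.3700
Δθ = θ'−θ = -0.069742;  (v·dt/L) = 15.7000·0.1/3.4 = 0.461765
tan δ = Δθ·L/(v·dt) = -0.151034  →  δ = -0.1499

δ = -0.1499, a = -2.3700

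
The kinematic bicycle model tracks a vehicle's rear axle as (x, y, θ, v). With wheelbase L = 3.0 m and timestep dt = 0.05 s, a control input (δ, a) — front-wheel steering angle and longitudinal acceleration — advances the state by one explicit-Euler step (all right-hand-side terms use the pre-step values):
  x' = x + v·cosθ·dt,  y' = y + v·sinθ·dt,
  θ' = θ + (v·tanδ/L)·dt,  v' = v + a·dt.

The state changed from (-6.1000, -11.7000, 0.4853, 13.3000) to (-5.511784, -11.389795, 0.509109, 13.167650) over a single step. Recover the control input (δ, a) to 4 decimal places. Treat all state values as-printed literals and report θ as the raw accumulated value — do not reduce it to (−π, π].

a = (v'−v)/dt = (-0.132350)/0.05 = -2.6470
Δθ = θ'−θ = 0.023809;  (v·dt/L) = 13.3000·0.05/3.0 = 0.221667
tan δ = Δθ·L/(v·dt) = 0.107409  →  δ = 0.1070

δ = 0.1070, a = -2.6470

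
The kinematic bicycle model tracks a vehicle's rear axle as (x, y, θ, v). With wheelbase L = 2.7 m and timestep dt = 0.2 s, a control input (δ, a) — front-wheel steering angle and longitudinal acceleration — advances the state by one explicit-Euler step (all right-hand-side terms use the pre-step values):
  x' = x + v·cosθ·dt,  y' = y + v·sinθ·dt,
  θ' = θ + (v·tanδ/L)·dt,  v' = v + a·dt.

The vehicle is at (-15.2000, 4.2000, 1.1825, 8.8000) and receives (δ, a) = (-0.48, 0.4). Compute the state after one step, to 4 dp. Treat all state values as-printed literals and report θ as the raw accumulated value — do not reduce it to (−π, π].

x' = -15.2000 + 8.8000·cos(1.1825)·0.2 = -14.5336
y' = 4.2000 + 8.8000·sin(1.1825)·0.2 = 5.8290
θ' = 1.1825 + (8.8000/2.7)·tan(-0.48)·0.2 = 0.8431
v' = 8.8000 + 0.4000·0.2 = 8.8800

(-14.5336, 5.8290, 0.8431, 8.8800)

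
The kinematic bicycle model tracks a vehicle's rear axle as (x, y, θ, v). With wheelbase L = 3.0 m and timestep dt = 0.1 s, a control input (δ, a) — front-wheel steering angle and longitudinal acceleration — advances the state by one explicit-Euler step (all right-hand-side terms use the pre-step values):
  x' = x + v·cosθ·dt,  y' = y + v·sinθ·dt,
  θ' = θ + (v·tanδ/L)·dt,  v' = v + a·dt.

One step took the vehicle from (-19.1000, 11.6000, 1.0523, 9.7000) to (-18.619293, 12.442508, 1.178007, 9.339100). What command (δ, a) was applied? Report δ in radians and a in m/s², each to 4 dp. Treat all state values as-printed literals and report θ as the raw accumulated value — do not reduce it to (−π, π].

δ = 0.3708, a = -3.6090

a = (v'−v)/dt = (-0.360900)/0.1 = -3.6090
Δθ = θ'−θ = 0.125707;  (v·dt/L) = 9.7000·0.1/3.0 = 0.323333
tan δ = Δθ·L/(v·dt) = 0.388785  →  δ = 0.3708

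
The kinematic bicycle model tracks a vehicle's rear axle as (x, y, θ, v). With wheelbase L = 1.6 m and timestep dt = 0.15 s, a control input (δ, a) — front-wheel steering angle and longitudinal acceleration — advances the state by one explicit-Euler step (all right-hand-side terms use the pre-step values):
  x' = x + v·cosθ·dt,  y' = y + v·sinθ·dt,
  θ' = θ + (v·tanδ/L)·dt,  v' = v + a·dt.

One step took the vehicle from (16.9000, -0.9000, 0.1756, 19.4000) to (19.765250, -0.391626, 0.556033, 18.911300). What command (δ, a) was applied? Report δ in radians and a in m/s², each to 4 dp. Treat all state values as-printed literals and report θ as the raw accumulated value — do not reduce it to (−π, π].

δ = 0.2062, a = -3.2580

a = (v'−v)/dt = (-0.488700)/0.15 = -3.2580
Δθ = θ'−θ = 0.380433;  (v·dt/L) = 19.4000·0.15/1.6 = 1.818750
tan δ = Δθ·L/(v·dt) = 0.209173  →  δ = 0.2062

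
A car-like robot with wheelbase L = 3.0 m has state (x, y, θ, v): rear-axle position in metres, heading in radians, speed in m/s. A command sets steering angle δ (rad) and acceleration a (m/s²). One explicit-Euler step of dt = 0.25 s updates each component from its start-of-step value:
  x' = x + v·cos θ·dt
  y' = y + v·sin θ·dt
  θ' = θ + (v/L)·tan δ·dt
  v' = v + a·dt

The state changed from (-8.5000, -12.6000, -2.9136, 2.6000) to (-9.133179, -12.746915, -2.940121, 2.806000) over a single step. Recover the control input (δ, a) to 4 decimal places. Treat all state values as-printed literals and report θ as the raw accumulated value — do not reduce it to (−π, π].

δ = -0.1218, a = 0.8240

a = (v'−v)/dt = (0.206000)/0.25 = 0.8240
Δθ = θ'−θ = -0.026521;  (v·dt/L) = 2.6000·0.25/3.0 = 0.216667
tan δ = Δθ·L/(v·dt) = -0.122405  →  δ = -0.1218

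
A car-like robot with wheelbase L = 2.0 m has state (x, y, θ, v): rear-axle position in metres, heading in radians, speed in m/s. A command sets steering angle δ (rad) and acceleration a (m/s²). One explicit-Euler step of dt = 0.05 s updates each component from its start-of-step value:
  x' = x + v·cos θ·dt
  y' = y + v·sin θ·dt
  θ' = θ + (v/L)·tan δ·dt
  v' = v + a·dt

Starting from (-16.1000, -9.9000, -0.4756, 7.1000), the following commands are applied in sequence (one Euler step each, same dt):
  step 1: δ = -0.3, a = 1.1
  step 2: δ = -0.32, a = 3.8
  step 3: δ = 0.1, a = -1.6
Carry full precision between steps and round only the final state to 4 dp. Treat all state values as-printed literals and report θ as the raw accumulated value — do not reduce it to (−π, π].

after step 1 (δ=-0.3, a=1.1): (-15.784399, -10.062545, -0.530507, 7.155000)
after step 2 (δ=-0.32, a=3.8): (-15.475821, -10.243556, -0.589784, 7.345000)
after step 3 (δ=0.1, a=-1.6): (-15.170614, -10.447813, -0.571361, 7.265000)

(-15.1706, -10.4478, -0.5714, 7.2650)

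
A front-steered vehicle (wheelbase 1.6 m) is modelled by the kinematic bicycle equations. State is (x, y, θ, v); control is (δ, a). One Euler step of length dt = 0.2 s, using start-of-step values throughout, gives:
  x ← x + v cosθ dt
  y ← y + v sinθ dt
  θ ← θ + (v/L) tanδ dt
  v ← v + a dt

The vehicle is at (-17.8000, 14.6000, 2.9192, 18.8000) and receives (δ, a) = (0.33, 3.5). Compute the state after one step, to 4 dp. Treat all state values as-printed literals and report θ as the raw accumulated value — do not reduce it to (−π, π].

x' = -17.8000 + 18.8000·cos(2.9192)·0.2 = -21.4674
y' = 14.6000 + 18.8000·sin(2.9192)·0.2 = 15.4293
θ' = 2.9192 + (18.8000/1.6)·tan(0.33)·0.2 = 3.7241
v' = 18.8000 + 3.5000·0.2 = 19.5000

(-21.4674, 15.4293, 3.7241, 19.5000)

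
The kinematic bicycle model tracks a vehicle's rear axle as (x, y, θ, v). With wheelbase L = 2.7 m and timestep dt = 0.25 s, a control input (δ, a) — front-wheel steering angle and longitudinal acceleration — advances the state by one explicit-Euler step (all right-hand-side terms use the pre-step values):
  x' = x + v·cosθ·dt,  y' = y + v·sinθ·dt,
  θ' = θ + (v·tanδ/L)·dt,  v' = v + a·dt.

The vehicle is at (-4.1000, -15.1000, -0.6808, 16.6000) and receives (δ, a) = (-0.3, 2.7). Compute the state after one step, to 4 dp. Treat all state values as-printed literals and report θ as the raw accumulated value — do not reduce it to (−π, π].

(-0.8752, -17.7121, -1.1563, 17.2750)

x' = -4.1000 + 16.6000·cos(-0.6808)·0.25 = -0.8752
y' = -15.1000 + 16.6000·sin(-0.6808)·0.25 = -17.7121
θ' = -0.6808 + (16.6000/2.7)·tan(-0.3)·0.25 = -1.1563
v' = 16.6000 + 2.7000·0.25 = 17.2750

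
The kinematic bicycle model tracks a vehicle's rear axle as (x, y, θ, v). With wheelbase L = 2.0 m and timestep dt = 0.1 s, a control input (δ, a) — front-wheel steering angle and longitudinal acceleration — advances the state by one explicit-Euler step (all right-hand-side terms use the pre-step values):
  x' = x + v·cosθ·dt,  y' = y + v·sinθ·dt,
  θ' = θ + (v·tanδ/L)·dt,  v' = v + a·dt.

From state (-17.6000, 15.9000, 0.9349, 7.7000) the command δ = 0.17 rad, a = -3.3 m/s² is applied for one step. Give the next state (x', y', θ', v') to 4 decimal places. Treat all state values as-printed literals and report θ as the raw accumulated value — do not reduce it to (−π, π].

x' = -17.6000 + 7.7000·cos(0.9349)·0.1 = -17.1427
y' = 15.9000 + 7.7000·sin(0.9349)·0.1 = 16.5195
θ' = 0.9349 + (7.7000/2.0)·tan(0.17)·0.1 = 1.0010
v' = 7.7000 − 3.3000·0.1 = 7.3700

(-17.1427, 16.5195, 1.0010, 7.3700)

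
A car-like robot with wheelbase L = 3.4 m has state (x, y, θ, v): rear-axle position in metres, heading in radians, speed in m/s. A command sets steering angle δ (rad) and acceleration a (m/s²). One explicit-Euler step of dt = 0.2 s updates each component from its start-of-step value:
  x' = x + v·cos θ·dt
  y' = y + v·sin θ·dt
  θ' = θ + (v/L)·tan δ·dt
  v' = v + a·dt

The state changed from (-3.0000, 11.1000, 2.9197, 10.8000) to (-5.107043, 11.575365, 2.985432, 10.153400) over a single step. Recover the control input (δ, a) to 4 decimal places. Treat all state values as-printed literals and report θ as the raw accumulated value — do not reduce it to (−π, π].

a = (v'−v)/dt = (-0.646600)/0.2 = -3.2330
Δθ = θ'−θ = 0.065732;  (v·dt/L) = 10.8000·0.2/3.4 = 0.635294
tan δ = Δθ·L/(v·dt) = 0.103467  →  δ = 0.1031

δ = 0.1031, a = -3.2330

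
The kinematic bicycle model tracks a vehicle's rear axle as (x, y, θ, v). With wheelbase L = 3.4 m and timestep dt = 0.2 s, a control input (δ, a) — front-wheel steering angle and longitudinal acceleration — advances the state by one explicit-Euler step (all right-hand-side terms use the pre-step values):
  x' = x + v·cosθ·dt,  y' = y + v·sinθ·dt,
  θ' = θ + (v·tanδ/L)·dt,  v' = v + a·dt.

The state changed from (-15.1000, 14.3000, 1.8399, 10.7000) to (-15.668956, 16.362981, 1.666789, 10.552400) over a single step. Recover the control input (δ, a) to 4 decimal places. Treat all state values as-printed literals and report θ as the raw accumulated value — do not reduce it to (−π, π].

a = (v'−v)/dt = (-0.147600)/0.2 = -0.7380
Δθ = θ'−θ = -0.173111;  (v·dt/L) = 10.7000·0.2/3.4 = 0.629412
tan δ = Δθ·L/(v·dt) = -0.275036  →  δ = -0.2684

δ = -0.2684, a = -0.7380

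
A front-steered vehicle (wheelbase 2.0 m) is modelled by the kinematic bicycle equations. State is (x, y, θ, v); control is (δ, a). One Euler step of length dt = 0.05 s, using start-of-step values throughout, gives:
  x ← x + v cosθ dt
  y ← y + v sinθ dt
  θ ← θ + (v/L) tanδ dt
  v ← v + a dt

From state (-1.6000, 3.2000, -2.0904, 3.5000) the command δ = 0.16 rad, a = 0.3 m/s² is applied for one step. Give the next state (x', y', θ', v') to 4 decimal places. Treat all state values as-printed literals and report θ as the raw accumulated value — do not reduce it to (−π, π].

x' = -1.6000 + 3.5000·cos(-2.0904)·0.05 = -1.6869
y' = 3.2000 + 3.5000·sin(-2.0904)·0.05 = 3.0481
θ' = -2.0904 + (3.5000/2.0)·tan(0.16)·0.05 = -2.0763
v' = 3.5000 + 0.3000·0.05 = 3.5150

(-1.6869, 3.0481, -2.0763, 3.5150)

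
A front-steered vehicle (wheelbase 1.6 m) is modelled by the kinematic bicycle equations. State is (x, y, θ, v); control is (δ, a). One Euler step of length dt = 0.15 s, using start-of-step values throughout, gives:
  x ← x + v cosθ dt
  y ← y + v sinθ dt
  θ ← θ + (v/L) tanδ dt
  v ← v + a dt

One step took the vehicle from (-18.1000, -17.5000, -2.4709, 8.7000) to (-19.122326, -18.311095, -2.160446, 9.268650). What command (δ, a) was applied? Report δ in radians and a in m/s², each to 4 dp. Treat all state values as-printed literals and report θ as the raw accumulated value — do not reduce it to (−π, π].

δ = 0.3637, a = 3.7910

a = (v'−v)/dt = (0.568650)/0.15 = 3.7910
Δθ = θ'−θ = 0.310454;  (v·dt/L) = 8.7000·0.15/1.6 = 0.815625
tan δ = Δθ·L/(v·dt) = 0.380633  →  δ = 0.3637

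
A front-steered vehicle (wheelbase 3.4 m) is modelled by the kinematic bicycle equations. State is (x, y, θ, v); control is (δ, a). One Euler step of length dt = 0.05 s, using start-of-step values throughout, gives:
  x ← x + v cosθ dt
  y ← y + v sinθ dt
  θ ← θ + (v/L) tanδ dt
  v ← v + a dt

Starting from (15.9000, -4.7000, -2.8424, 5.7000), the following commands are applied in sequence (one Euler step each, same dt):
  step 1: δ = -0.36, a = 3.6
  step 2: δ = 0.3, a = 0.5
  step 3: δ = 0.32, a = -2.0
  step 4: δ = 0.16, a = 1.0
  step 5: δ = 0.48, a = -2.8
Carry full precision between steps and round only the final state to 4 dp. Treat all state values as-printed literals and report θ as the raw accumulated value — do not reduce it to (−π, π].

after step 1 (δ=-0.36, a=3.6): (15.627661, -4.784003, -2.873951, 5.880000)
after step 2 (δ=0.3, a=0.5): (15.344128, -4.861754, -2.847203, 5.905000)
after step 3 (δ=0.32, a=-2.0): (15.061580, -4.947422, -2.818426, 5.805000)
after step 4 (δ=0.16, a=1.0): (14.786355, -5.039597, -2.804649, 5.855000)
after step 5 (δ=0.48, a=-2.8): (14.510067, -5.136382, -2.759823, 5.715000)

(14.5101, -5.1364, -2.7598, 5.7150)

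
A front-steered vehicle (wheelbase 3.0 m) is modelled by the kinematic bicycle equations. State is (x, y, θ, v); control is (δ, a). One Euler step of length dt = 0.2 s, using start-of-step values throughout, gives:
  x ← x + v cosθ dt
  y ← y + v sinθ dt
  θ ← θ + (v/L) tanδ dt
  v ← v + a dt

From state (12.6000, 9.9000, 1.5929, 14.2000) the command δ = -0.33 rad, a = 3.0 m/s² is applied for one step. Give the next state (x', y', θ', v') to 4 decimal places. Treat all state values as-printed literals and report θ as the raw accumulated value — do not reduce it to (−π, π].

x' = 12.6000 + 14.2000·cos(1.5929)·0.2 = 12.5372
y' = 9.9000 + 14.2000·sin(1.5929)·0.2 = 12.7393
θ' = 1.5929 + (14.2000/3.0)·tan(-0.33)·0.2 = 1.2686
v' = 14.2000 + 3.0000·0.2 = 14.8000

(12.5372, 12.7393, 1.2686, 14.8000)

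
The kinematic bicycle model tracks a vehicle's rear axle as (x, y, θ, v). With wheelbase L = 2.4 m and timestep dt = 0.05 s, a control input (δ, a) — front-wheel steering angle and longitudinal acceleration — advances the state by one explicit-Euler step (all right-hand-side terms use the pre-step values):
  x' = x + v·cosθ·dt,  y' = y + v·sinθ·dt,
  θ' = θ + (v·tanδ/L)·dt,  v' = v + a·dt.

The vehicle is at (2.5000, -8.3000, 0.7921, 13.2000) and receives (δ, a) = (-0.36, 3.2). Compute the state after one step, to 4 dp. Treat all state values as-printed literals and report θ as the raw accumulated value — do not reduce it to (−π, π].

x' = 2.5000 + 13.2000·cos(0.7921)·0.05 = 2.9636
y' = -8.3000 + 13.2000·sin(0.7921)·0.05 = -7.8302
θ' = 0.7921 + (13.2000/2.4)·tan(-0.36)·0.05 = 0.6886
v' = 13.2000 + 3.2000·0.05 = 13.3600

(2.9636, -7.8302, 0.6886, 13.3600)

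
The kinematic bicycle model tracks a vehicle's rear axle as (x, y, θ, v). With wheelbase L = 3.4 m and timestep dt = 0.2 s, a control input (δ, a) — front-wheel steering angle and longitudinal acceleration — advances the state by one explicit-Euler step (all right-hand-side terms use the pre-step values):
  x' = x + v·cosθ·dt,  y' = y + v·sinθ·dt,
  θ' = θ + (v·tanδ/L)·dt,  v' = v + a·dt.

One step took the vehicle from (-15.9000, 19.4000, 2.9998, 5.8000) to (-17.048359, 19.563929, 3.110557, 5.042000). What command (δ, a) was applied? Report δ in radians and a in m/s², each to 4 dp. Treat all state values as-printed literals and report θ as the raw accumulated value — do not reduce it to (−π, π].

δ = 0.3139, a = -3.7900

a = (v'−v)/dt = (-0.758000)/0.2 = -3.7900
Δθ = θ'−θ = 0.110757;  (v·dt/L) = 5.8000·0.2/3.4 = 0.341176
tan δ = Δθ·L/(v·dt) = 0.324633  →  δ = 0.3139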